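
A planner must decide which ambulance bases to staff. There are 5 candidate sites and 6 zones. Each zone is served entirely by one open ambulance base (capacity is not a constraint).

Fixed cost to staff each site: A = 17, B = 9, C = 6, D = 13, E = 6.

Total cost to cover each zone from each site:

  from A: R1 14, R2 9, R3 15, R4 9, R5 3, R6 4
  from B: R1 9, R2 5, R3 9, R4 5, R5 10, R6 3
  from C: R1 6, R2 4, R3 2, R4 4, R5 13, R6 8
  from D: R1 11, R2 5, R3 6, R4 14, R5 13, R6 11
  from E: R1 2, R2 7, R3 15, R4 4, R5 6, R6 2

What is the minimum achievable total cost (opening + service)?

For any fixed open set, each zone goes to its cheapest open site; total = fixed + service.
{C, E}: R1→E 2, R2→C 4, R3→C 2, R4→C 4, R5→E 6, R6→E 2. Service 20; fixed 12; total 32.
{B, C, E}: R1→E 2, R2→C 4, R3→C 2, R4→C 4, R5→E 6, R6→E 2. Service 20; fixed 21; total 41.
{E}: service 36 + fixed 6 = 42
{A, B, C, D, E}: service 17 + fixed 51 = 68
No other subset beats 32.

Minimum total cost: 32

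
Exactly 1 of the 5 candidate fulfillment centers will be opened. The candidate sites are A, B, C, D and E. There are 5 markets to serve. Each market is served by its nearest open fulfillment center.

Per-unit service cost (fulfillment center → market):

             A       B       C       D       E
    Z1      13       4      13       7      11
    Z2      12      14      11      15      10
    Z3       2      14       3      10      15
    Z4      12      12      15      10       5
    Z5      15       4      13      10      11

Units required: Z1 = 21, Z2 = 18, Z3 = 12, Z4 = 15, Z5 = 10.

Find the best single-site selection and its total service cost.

Choose B only; total service cost 724.

With exactly 1 open, each market uses its cheapest among the chosen.
{B}: Z1→B 4·21=84, Z2→B 14·18=252, Z3→B 14·12=168, Z4→B 12·15=180, Z5→B 4·10=40. Service cost 724.
{E}: service cost 776
{D}: service cost 787
Among all 5 size-1 choices, {B} is lowest.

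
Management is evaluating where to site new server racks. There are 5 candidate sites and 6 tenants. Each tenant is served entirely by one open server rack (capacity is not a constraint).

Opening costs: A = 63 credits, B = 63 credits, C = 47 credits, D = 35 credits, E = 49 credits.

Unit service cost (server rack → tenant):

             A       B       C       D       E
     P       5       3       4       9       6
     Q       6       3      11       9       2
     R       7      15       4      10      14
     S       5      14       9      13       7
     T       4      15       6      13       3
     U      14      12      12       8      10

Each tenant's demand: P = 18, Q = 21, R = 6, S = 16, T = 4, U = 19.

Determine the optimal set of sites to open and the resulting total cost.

For any fixed open set, each tenant goes to its cheapest open site; total = fixed + service.
{C, D, E}: P→C 4·18=72, Q→E 2·21=42, R→C 4·6=24, S→E 7·16=112, T→E 3·4=12, U→D 8·19=152. Service 414; fixed 131; total 545.
{C, E}: P→C 4·18=72, Q→E 2·21=42, R→C 4·6=24, S→E 7·16=112, T→E 3·4=12, U→E 10·19=190. Service 452; fixed 96; total 548.
{A, D, E}: service 418 + fixed 147 = 565
{A, B, C, D, E}: P→B 3·18=54, Q→E 2·21=42, R→C 4·6=24, S→A 5·16=80, T→E 3·4=12, U→D 8·19=152. Service 364; fixed 257; total 621.
No other subset beats 545.

Open C, D and E; minimum total cost 545.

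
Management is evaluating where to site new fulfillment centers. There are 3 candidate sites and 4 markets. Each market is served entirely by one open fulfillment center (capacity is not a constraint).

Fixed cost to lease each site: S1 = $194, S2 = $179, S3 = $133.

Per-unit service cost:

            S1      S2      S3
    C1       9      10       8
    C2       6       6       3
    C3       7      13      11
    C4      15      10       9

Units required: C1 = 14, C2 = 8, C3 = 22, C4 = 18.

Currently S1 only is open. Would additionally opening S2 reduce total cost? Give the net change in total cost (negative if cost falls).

No — net change +89 (cost rises by 89).

Current service cost with {S1}: 598.
Adding S2: each market re-picks its cheapest; new service cost 508, saving 90.
Extra fixed cost: 179. Net change = 179 − 90 = 89.
(Totals: 792 → 881.)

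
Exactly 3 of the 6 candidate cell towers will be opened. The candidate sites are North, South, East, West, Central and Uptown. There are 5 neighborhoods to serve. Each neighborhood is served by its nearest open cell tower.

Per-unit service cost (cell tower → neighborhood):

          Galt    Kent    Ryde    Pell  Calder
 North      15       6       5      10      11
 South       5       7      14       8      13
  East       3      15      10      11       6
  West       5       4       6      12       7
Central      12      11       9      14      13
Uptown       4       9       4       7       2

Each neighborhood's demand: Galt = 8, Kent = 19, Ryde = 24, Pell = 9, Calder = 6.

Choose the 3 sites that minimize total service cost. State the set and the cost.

Choose East, West and Uptown; total service cost 271.

With exactly 3 open, each neighborhood uses its cheapest among the chosen.
{East, West, Uptown}: Galt→East 3·8=24, Kent→West 4·19=76, Ryde→Uptown 4·24=96, Pell→Uptown 7·9=63, Calder→Uptown 2·6=12. Service cost 271.
{North, West, Uptown}: service cost 279
{South, West, Uptown}: service cost 279
Among all 20 size-3 choices, {East, West, Uptown} is lowest.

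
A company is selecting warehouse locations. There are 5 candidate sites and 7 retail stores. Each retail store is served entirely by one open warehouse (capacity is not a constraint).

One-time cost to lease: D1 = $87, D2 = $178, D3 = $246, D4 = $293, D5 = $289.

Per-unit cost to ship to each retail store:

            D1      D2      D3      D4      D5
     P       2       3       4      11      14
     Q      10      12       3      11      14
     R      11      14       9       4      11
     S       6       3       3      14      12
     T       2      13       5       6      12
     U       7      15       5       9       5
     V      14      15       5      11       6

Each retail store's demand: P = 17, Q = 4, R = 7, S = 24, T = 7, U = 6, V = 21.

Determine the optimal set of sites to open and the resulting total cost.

Open D3 only; minimum total cost 631.

For any fixed open set, each retail store goes to its cheapest open site; total = fixed + service.
{D3}: P→D3 4·17=68, Q→D3 3·4=12, R→D3 9·7=63, S→D3 3·24=72, T→D3 5·7=35, U→D3 5·6=30, V→D3 5·21=105. Service 385; fixed 246; total 631.
{D1, D3}: P→D1 2·17=34, Q→D3 3·4=12, R→D3 9·7=63, S→D3 3·24=72, T→D1 2·7=14, U→D3 5·6=30, V→D3 5·21=105. Service 330; fixed 333; total 663.
{D1}: service 645 + fixed 87 = 732
{D1, D2, D3, D4, D5}: service 295 + fixed 1093 = 1388
No other subset beats 631.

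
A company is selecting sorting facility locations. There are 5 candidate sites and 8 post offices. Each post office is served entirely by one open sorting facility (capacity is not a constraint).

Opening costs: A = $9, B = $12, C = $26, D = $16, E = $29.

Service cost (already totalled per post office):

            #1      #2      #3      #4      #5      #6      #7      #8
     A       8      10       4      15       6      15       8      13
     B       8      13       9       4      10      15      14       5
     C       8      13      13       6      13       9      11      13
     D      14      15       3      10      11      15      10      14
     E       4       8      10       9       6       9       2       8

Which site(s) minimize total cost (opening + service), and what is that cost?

Open A and B; minimum total cost 81.

For any fixed open set, each post office goes to its cheapest open site; total = fixed + service.
{A, B}: #1→A 8, #2→A 10, #3→A 4, #4→B 4, #5→A 6, #6→A 15, #7→A 8, #8→B 5. Service 60; fixed 21; total 81.
{E}: service 56 + fixed 29 = 85
{A}: #1→A 8, #2→A 10, #3→A 4, #4→A 15, #5→A 6, #6→A 15, #7→A 8, #8→A 13. Service 79; fixed 9; total 88.
{A, B, C, D, E}: #1→E 4, #2→E 8, #3→D 3, #4→B 4, #5→A 6, #6→C 9, #7→E 2, #8→B 5. Service 41; fixed 92; total 133.
No other subset beats 81.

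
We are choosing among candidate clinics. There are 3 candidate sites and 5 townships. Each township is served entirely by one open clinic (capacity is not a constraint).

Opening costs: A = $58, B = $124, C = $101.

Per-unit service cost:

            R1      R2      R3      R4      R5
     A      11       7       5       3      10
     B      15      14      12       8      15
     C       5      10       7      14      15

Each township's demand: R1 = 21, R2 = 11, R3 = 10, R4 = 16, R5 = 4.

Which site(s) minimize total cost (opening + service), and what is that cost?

Open A and C; minimum total cost 479.

For any fixed open set, each township goes to its cheapest open site; total = fixed + service.
{A, C}: R1→C 5·21=105, R2→A 7·11=77, R3→A 5·10=50, R4→A 3·16=48, R5→A 10·4=40. Service 320; fixed 159; total 479.
{A}: R1→A 11·21=231, R2→A 7·11=77, R3→A 5·10=50, R4→A 3·16=48, R5→A 10·4=40. Service 446; fixed 58; total 504.
{A, B, C}: R1→C 5·21=105, R2→A 7·11=77, R3→A 5·10=50, R4→A 3·16=48, R5→A 10·4=40. Service 320; fixed 283; total 603.
No other subset beats 479.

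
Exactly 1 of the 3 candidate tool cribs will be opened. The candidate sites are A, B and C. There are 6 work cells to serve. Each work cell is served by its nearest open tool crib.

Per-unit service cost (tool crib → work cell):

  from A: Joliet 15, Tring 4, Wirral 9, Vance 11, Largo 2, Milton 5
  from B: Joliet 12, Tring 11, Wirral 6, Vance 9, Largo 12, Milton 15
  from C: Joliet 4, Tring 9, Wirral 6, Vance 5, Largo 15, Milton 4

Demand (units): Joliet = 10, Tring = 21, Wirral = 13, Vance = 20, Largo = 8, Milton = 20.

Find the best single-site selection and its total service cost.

With exactly 1 open, each work cell uses its cheapest among the chosen.
{C}: Joliet→C 4·10=40, Tring→C 9·21=189, Wirral→C 6·13=78, Vance→C 5·20=100, Largo→C 15·8=120, Milton→C 4·20=80. Service cost 607.
{A}: service cost 687
{B}: service cost 1005
Among all 3 size-1 choices, {C} is lowest.

Choose C only; total service cost 607.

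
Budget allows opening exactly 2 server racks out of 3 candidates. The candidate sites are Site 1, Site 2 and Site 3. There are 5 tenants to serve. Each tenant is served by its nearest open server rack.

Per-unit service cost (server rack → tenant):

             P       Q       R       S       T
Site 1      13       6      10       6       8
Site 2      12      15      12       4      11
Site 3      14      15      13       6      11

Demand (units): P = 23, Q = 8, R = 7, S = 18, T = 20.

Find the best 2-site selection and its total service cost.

Choose Site 1 and Site 2; total service cost 626.

With exactly 2 open, each tenant uses its cheapest among the chosen.
{Site 1, Site 2}: P→Site 2 12·23=276, Q→Site 1 6·8=48, R→Site 1 10·7=70, S→Site 2 4·18=72, T→Site 1 8·20=160. Service cost 626.
{Site 1, Site 3}: service cost 685
{Site 2, Site 3}: service cost 772
Among all 3 size-2 choices, {Site 1, Site 2} is lowest.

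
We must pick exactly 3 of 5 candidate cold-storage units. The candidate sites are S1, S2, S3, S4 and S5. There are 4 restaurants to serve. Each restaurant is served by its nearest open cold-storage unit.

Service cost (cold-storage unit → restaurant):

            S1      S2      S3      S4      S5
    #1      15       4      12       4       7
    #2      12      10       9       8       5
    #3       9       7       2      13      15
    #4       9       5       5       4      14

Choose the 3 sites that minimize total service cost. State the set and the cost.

With exactly 3 open, each restaurant uses its cheapest among the chosen.
{S3, S4, S5}: #1→S4 4, #2→S5 5, #3→S3 2, #4→S4 4. Service cost 15.
{S2, S3, S5}: service cost 16
{S1, S3, S4}: service cost 18
Among all 10 size-3 choices, {S3, S4, S5} is lowest.

Choose S3, S4 and S5; total service cost 15.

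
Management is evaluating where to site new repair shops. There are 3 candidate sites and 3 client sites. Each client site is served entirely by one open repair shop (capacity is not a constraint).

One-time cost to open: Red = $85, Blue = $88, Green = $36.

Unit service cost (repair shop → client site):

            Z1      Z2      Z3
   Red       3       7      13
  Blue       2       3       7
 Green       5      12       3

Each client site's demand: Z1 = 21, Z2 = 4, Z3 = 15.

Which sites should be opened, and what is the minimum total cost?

Open Blue and Green; minimum total cost 223.

For any fixed open set, each client site goes to its cheapest open site; total = fixed + service.
{Blue, Green}: Z1→Blue 2·21=42, Z2→Blue 3·4=12, Z3→Green 3·15=45. Service 99; fixed 124; total 223.
{Green}: Z1→Green 5·21=105, Z2→Green 12·4=48, Z3→Green 3·15=45. Service 198; fixed 36; total 234.
{Blue}: Z1→Blue 2·21=42, Z2→Blue 3·4=12, Z3→Blue 7·15=105. Service 159; fixed 88; total 247.
{Red, Blue, Green}: service 99 + fixed 209 = 308
No other subset beats 223.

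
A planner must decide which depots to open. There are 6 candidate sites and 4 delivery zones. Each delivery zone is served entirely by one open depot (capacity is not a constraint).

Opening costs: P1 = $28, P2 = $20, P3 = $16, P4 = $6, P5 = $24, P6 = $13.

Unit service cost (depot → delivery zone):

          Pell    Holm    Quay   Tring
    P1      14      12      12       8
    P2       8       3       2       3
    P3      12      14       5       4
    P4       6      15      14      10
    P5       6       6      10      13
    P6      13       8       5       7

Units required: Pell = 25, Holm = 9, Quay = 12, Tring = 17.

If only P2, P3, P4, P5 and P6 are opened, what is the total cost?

Total cost: 331

Each delivery zone is assigned to its cheapest site among the open ones.
{P2, P3, P4, P5, P6}: Pell→P4 6·25=150, Holm→P2 3·9=27, Quay→P2 2·12=24, Tring→P2 3·17=51. Service 252; fixed 79; total 331.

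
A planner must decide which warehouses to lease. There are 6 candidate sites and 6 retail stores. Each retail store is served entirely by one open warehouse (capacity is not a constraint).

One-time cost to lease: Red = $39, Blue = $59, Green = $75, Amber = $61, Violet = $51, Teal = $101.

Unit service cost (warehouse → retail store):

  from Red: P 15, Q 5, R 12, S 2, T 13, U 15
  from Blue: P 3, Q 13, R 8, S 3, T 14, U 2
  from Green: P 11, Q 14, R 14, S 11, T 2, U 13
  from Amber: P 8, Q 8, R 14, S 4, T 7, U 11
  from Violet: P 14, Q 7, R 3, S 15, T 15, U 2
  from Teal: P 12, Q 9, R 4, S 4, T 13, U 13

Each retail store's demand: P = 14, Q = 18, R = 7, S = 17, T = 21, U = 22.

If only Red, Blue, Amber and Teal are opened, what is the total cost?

Total cost: 645

Each retail store is assigned to its cheapest site among the open ones.
{Red, Blue, Amber, Teal}: P→Blue 3·14=42, Q→Red 5·18=90, R→Teal 4·7=28, S→Red 2·17=34, T→Amber 7·21=147, U→Blue 2·22=44. Service 385; fixed 260; total 645.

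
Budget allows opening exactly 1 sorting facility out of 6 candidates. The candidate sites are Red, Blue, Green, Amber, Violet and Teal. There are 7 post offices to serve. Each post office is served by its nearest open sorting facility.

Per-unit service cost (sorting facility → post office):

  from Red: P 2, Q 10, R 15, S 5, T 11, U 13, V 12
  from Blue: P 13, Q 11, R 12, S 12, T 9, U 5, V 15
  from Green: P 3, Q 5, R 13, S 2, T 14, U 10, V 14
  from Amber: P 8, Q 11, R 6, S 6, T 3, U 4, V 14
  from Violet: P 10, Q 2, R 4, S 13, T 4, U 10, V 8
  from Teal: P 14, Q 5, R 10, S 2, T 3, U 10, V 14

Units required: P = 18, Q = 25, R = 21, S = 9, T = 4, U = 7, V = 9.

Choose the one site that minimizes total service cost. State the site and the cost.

With exactly 1 open, each post office uses its cheapest among the chosen.
{Violet}: P→Violet 10·18=180, Q→Violet 2·25=50, R→Violet 4·21=84, S→Violet 13·9=117, T→Violet 4·4=16, U→Violet 10·7=70, V→Violet 8·9=72. Service cost 589.
{Green}: service cost 722
{Amber}: service cost 765
Among all 6 size-1 choices, {Violet} is lowest.

Choose Violet only; total service cost 589.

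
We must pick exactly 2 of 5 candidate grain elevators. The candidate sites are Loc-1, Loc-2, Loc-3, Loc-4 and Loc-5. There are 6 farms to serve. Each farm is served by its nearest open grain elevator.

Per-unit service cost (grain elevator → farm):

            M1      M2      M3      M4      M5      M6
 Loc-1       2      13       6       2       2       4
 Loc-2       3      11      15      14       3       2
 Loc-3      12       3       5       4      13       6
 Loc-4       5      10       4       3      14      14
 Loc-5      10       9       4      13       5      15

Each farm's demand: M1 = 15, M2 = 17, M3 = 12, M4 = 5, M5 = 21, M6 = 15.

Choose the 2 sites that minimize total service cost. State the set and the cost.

With exactly 2 open, each farm uses its cheapest among the chosen.
{Loc-1, Loc-3}: M1→Loc-1 2·15=30, M2→Loc-3 3·17=51, M3→Loc-3 5·12=60, M4→Loc-1 2·5=10, M5→Loc-1 2·21=42, M6→Loc-1 4·15=60. Service cost 253.
{Loc-2, Loc-3}: service cost 269
{Loc-1, Loc-5}: service cost 343
Among all 10 size-2 choices, {Loc-1, Loc-3} is lowest.

Choose Loc-1 and Loc-3; total service cost 253.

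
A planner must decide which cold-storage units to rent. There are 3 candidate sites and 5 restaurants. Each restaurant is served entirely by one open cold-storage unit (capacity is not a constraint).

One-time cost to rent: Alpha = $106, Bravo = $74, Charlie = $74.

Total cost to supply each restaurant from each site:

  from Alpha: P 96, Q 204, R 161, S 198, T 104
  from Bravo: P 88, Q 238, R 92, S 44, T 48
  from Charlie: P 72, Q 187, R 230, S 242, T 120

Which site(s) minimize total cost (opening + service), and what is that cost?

For any fixed open set, each restaurant goes to its cheapest open site; total = fixed + service.
{Bravo}: P→Bravo 88, Q→Bravo 238, R→Bravo 92, S→Bravo 44, T→Bravo 48. Service 510; fixed 74; total 584.
{Bravo, Charlie}: P→Charlie 72, Q→Charlie 187, R→Bravo 92, S→Bravo 44, T→Bravo 48. Service 443; fixed 148; total 591.
{Alpha, Bravo}: service 476 + fixed 180 = 656
{Alpha, Bravo, Charlie}: service 443 + fixed 254 = 697
No other subset beats 584.

Open Bravo only; minimum total cost 584.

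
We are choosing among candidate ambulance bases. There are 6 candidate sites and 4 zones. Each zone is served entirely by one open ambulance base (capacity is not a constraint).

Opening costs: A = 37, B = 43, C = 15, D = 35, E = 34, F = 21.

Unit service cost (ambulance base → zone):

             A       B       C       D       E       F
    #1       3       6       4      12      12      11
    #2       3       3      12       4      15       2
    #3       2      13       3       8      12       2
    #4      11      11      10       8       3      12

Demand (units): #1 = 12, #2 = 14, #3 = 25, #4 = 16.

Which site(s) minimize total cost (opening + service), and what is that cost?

Open C, E and F; minimum total cost 244.

For any fixed open set, each zone goes to its cheapest open site; total = fixed + service.
{C, E, F}: #1→C 4·12=48, #2→F 2·14=28, #3→F 2·25=50, #4→E 3·16=48. Service 174; fixed 70; total 244.
{A, E}: service 176 + fixed 71 = 247
{A, E, F}: #1→A 3·12=36, #2→F 2·14=28, #3→A 2·25=50, #4→E 3·16=48. Service 162; fixed 92; total 254.
{A, B, C, D, E, F}: service 162 + fixed 185 = 347
No other subset beats 244.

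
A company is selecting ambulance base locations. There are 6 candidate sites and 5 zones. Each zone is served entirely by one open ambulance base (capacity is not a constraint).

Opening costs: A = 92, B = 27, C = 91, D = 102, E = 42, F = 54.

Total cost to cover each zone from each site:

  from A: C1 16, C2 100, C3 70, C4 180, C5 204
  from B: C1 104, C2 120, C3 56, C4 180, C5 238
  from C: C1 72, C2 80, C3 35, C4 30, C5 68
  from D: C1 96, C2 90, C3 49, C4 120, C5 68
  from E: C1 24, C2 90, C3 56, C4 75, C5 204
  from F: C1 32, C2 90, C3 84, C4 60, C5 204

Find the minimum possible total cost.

Minimum total cost: 370

For any fixed open set, each zone goes to its cheapest open site; total = fixed + service.
{C, E}: C1→E 24, C2→C 80, C3→C 35, C4→C 30, C5→C 68. Service 237; fixed 133; total 370.
{C}: service 285 + fixed 91 = 376
{C, F}: C1→F 32, C2→C 80, C3→C 35, C4→C 30, C5→C 68. Service 245; fixed 145; total 390.
{A, B, C, D, E, F}: C1→A 16, C2→C 80, C3→C 35, C4→C 30, C5→C 68. Service 229; fixed 408; total 637.
No other subset beats 370.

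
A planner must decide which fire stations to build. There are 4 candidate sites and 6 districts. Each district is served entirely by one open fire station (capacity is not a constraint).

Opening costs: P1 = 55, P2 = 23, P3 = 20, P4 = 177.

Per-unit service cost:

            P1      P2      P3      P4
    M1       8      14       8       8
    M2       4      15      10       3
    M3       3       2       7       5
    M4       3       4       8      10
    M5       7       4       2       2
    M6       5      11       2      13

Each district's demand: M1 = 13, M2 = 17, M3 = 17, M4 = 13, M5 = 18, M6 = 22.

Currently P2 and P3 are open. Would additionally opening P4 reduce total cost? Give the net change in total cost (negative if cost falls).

No — net change +58 (cost rises by 58).

Current service cost with {P2, P3}: 440.
Adding P4: each district re-picks its cheapest; new service cost 321, saving 119.
Extra fixed cost: 177. Net change = 177 − 119 = 58.
(Totals: 483 → 541.)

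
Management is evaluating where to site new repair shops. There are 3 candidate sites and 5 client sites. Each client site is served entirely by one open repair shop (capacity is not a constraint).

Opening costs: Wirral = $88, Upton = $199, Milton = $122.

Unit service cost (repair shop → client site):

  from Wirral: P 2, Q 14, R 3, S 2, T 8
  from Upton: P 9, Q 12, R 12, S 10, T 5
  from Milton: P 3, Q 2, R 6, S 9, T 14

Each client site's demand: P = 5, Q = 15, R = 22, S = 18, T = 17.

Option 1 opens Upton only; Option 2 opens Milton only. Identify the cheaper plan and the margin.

Option 2 is cheaper by 254.

Option 1: {Upton}: P→Upton 9·5=45, Q→Upton 12·15=180, R→Upton 12·22=264, S→Upton 10·18=180, T→Upton 5·17=85. Service 754; fixed 199; total 953.
Option 2: {Milton}: P→Milton 3·5=15, Q→Milton 2·15=30, R→Milton 6·22=132, S→Milton 9·18=162, T→Milton 14·17=238. Service 577; fixed 122; total 699.
Difference: |953 − 699| = 254.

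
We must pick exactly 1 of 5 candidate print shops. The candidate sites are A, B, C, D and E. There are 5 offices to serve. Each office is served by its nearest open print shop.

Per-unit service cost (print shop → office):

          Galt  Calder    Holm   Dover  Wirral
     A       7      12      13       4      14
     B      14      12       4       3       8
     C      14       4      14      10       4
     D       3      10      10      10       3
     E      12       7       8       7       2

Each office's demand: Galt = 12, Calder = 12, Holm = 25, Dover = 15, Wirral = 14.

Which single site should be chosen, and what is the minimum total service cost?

With exactly 1 open, each office uses its cheapest among the chosen.
{E}: Galt→E 12·12=144, Calder→E 7·12=84, Holm→E 8·25=200, Dover→E 7·15=105, Wirral→E 2·14=28. Service cost 561.
{B}: service cost 569
{D}: service cost 598
Among all 5 size-1 choices, {E} is lowest.

Choose E only; total service cost 561.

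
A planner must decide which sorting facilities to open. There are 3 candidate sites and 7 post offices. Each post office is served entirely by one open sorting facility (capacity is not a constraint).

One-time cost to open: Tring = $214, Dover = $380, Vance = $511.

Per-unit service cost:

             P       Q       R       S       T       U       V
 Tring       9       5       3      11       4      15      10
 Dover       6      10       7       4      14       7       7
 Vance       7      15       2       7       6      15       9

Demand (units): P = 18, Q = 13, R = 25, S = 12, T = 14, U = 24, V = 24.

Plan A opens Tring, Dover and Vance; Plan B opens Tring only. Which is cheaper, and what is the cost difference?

Plan A: {Tring, Dover, Vance}: P→Dover 6·18=108, Q→Tring 5·13=65, R→Vance 2·25=50, S→Dover 4·12=48, T→Tring 4·14=56, U→Dover 7·24=168, V→Dover 7·24=168. Service 663; fixed 1105; total 1768.
Plan B: {Tring}: P→Tring 9·18=162, Q→Tring 5·13=65, R→Tring 3·25=75, S→Tring 11·12=132, T→Tring 4·14=56, U→Tring 15·24=360, V→Tring 10·24=240. Service 1090; fixed 214; total 1304.
Difference: |1768 − 1304| = 464.

Plan B is cheaper by 464.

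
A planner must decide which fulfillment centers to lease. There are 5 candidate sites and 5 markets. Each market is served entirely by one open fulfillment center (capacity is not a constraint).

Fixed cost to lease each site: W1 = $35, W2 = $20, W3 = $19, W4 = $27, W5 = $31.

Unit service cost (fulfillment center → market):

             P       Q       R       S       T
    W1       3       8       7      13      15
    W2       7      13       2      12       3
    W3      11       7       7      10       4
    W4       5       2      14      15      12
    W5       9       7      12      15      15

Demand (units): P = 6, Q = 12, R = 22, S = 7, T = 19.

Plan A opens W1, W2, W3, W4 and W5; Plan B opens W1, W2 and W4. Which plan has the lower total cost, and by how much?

Plan B is cheaper by 36.

Plan A: {W1, W2, W3, W4, W5}: P→W1 3·6=18, Q→W4 2·12=24, R→W2 2·22=44, S→W3 10·7=70, T→W2 3·19=57. Service 213; fixed 132; total 345.
Plan B: {W1, W2, W4}: P→W1 3·6=18, Q→W4 2·12=24, R→W2 2·22=44, S→W2 12·7=84, T→W2 3·19=57. Service 227; fixed 82; total 309.
Difference: |345 − 309| = 36.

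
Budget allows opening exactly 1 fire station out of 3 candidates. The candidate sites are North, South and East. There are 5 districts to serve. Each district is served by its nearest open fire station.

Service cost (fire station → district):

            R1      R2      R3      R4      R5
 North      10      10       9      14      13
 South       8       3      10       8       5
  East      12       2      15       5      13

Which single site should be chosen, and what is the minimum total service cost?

With exactly 1 open, each district uses its cheapest among the chosen.
{South}: R1→South 8, R2→South 3, R3→South 10, R4→South 8, R5→South 5. Service cost 34.
{East}: service cost 47
{North}: service cost 56
Among all 3 size-1 choices, {South} is lowest.

Choose South only; total service cost 34.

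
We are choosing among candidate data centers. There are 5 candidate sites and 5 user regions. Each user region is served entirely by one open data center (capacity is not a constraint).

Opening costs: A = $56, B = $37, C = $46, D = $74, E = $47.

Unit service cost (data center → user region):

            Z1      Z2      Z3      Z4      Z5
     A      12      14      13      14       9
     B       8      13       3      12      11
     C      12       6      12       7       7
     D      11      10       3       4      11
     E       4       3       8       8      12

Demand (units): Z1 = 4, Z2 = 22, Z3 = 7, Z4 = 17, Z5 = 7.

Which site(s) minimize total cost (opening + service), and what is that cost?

Open D and E; minimum total cost 369.

For any fixed open set, each user region goes to its cheapest open site; total = fixed + service.
{D, E}: Z1→E 4·4=16, Z2→E 3·22=66, Z3→D 3·7=21, Z4→D 4·17=68, Z5→D 11·7=77. Service 248; fixed 121; total 369.
{C, D, E}: service 220 + fixed 167 = 387
{C, E}: Z1→E 4·4=16, Z2→E 3·22=66, Z3→E 8·7=56, Z4→C 7·17=119, Z5→C 7·7=49. Service 306; fixed 93; total 399.
{A, B, C, D, E}: service 220 + fixed 260 = 480
No other subset beats 369.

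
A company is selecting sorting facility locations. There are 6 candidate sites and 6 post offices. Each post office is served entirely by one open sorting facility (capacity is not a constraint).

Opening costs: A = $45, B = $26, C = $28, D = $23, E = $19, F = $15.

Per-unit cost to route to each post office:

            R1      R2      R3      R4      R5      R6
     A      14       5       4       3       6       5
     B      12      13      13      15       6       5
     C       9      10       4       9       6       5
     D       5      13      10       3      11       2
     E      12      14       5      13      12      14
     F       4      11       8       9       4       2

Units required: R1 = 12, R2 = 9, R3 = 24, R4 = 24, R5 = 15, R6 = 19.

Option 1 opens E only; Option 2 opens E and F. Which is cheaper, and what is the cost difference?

Option 1: {E}: R1→E 12·12=144, R2→E 14·9=126, R3→E 5·24=120, R4→E 13·24=312, R5→E 12·15=180, R6→E 14·19=266. Service 1148; fixed 19; total 1167.
Option 2: {E, F}: R1→F 4·12=48, R2→F 11·9=99, R3→E 5·24=120, R4→F 9·24=216, R5→F 4·15=60, R6→F 2·19=38. Service 581; fixed 34; total 615.
Difference: |1167 − 615| = 552.

Option 2 is cheaper by 552.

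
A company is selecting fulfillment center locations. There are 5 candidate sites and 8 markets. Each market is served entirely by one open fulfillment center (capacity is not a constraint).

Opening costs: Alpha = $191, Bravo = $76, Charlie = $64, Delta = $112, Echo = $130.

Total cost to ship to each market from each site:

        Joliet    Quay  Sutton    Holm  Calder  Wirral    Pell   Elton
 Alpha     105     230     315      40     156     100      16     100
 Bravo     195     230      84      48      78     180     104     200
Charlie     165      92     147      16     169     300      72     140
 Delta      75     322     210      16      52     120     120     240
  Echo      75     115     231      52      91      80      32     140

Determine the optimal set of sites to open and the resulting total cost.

Open Bravo and Echo; minimum total cost 858.

For any fixed open set, each market goes to its cheapest open site; total = fixed + service.
{Bravo, Echo}: Joliet→Echo 75, Quay→Echo 115, Sutton→Bravo 84, Holm→Bravo 48, Calder→Bravo 78, Wirral→Echo 80, Pell→Echo 32, Elton→Echo 140. Service 652; fixed 206; total 858.
{Bravo, Charlie, Echo}: service 597 + fixed 270 = 867
{Charlie, Echo}: Joliet→Echo 75, Quay→Charlie 92, Sutton→Charlie 147, Holm→Charlie 16, Calder→Echo 91, Wirral→Echo 80, Pell→Echo 32, Elton→Charlie 140. Service 673; fixed 194; total 867.
{Alpha, Bravo, Charlie, Delta, Echo}: Joliet→Delta 75, Quay→Charlie 92, Sutton→Bravo 84, Holm→Charlie 16, Calder→Delta 52, Wirral→Echo 80, Pell→Alpha 16, Elton→Alpha 100. Service 515; fixed 573; total 1088.
No other subset beats 858.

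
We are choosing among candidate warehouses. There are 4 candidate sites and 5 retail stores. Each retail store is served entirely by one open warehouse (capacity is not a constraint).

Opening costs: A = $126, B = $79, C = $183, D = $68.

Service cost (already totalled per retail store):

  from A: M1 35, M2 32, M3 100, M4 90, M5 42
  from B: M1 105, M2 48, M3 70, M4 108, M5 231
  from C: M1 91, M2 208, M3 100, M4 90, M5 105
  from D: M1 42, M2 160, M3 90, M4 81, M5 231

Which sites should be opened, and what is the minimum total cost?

For any fixed open set, each retail store goes to its cheapest open site; total = fixed + service.
{A}: M1→A 35, M2→A 32, M3→A 100, M4→A 90, M5→A 42. Service 299; fixed 126; total 425.
{A, B}: M1→A 35, M2→A 32, M3→B 70, M4→A 90, M5→A 42. Service 269; fixed 205; total 474.
{A, D}: service 280 + fixed 194 = 474
{A, B, C, D}: service 260 + fixed 456 = 716
No other subset beats 425.

Open A only; minimum total cost 425.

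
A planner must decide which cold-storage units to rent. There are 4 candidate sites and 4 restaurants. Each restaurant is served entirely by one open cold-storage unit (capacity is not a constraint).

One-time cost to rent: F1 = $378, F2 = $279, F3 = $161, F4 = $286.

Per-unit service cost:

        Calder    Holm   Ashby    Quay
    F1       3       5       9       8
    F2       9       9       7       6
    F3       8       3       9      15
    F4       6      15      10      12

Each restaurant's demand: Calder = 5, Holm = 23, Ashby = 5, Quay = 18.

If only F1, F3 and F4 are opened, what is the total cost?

Total cost: 1098

Each restaurant is assigned to its cheapest site among the open ones.
{F1, F3, F4}: Calder→F1 3·5=15, Holm→F3 3·23=69, Ashby→F1 9·5=45, Quay→F1 8·18=144. Service 273; fixed 825; total 1098.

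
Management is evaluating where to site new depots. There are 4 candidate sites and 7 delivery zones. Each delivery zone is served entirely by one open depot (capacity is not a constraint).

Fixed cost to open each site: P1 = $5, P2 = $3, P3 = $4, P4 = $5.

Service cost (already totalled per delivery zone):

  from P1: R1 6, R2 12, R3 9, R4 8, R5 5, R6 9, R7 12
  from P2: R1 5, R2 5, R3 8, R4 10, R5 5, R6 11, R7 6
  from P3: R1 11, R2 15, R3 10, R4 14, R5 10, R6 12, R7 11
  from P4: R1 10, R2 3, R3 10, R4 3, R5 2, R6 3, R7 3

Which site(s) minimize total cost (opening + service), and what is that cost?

For any fixed open set, each delivery zone goes to its cheapest open site; total = fixed + service.
{P2, P4}: R1→P2 5, R2→P4 3, R3→P2 8, R4→P4 3, R5→P4 2, R6→P4 3, R7→P4 3. Service 27; fixed 8; total 35.
{P1, P4}: service 29 + fixed 10 = 39
{P2, P3, P4}: service 27 + fixed 12 = 39
{P1, P2, P3, P4}: service 27 + fixed 17 = 44
No other subset beats 35.

Open P2 and P4; minimum total cost 35.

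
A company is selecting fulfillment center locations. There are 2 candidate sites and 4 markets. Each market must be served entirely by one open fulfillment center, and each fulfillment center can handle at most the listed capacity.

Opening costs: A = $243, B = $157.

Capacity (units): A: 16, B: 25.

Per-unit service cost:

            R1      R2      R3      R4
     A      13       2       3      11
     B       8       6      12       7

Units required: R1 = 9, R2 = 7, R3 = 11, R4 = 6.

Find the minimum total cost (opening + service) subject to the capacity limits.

Open {A, B}: R1→B 8·9=72, R2→B 6·7=42, R3→A 3·11=33, R4→B 7·6=42.
Loads: A carries 11/16, B carries 22/25. Service 189; fixed 400; total 589.
Next best feasible plan costs 684.

Minimum total cost: 589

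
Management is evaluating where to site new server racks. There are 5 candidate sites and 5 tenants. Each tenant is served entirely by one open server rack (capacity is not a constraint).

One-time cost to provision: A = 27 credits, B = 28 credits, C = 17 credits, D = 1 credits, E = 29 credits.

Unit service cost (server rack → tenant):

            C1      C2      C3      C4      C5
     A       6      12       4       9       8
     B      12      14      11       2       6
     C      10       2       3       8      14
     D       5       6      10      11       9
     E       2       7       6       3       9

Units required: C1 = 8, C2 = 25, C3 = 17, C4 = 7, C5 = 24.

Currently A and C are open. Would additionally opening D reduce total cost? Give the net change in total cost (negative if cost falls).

Current service cost with {A, C}: 397.
Adding D: each tenant re-picks its cheapest; new service cost 389, saving 8.
Extra fixed cost: 1. Net change = 1 − 8 = -7.
(Totals: 441 → 434.)

Yes — net change −7 (cost falls by 7).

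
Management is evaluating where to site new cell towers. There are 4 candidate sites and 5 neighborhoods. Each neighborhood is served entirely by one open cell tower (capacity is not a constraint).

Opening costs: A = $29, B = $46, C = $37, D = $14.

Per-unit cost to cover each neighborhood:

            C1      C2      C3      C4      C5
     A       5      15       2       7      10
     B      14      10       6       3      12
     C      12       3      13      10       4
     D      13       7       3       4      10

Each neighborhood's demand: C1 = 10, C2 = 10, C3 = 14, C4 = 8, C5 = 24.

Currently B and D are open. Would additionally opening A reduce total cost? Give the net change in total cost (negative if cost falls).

Yes — net change −65 (cost falls by 65).

Current service cost with {B, D}: 506.
Adding A: each neighborhood re-picks its cheapest; new service cost 412, saving 94.
Extra fixed cost: 29. Net change = 29 − 94 = -65.
(Totals: 566 → 501.)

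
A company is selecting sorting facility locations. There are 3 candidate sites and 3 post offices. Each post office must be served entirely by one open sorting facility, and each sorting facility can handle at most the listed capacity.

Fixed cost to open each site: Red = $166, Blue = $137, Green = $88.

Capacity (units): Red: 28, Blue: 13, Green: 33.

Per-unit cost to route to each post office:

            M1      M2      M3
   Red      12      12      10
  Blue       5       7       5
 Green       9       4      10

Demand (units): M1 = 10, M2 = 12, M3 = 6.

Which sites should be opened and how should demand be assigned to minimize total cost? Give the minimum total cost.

Open {Green}: M1→Green 9·10=90, M2→Green 4·12=48, M3→Green 10·6=60.
Loads: Green carries 28/33. Service 198; fixed 88; total 286.
Next best feasible plan costs 383.

Minimum total cost: 286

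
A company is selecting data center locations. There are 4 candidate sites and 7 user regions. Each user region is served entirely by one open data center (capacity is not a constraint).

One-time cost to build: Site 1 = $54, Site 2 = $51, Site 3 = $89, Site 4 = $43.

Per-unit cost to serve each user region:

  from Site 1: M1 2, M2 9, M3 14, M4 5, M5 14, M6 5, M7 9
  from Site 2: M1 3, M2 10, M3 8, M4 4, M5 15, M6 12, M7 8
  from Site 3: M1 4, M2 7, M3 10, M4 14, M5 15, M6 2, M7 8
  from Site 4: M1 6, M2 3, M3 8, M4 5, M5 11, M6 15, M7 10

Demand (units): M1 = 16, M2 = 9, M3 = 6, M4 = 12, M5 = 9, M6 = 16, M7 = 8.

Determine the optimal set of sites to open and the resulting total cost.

Open Site 1 and Site 4; minimum total cost 515.

For any fixed open set, each user region goes to its cheapest open site; total = fixed + service.
{Site 1, Site 4}: M1→Site 1 2·16=32, M2→Site 4 3·9=27, M3→Site 4 8·6=48, M4→Site 1 5·12=60, M5→Site 4 11·9=99, M6→Site 1 5·16=80, M7→Site 1 9·8=72. Service 418; fixed 97; total 515.
{Site 3, Site 4}: service 394 + fixed 132 = 526
{Site 1, Site 2, Site 4}: service 398 + fixed 148 = 546
{Site 1, Site 2, Site 3, Site 4}: M1→Site 1 2·16=32, M2→Site 4 3·9=27, M3→Site 2 8·6=48, M4→Site 2 4·12=48, M5→Site 4 11·9=99, M6→Site 3 2·16=32, M7→Site 2 8·8=64. Service 350; fixed 237; total 587.
No other subset beats 515.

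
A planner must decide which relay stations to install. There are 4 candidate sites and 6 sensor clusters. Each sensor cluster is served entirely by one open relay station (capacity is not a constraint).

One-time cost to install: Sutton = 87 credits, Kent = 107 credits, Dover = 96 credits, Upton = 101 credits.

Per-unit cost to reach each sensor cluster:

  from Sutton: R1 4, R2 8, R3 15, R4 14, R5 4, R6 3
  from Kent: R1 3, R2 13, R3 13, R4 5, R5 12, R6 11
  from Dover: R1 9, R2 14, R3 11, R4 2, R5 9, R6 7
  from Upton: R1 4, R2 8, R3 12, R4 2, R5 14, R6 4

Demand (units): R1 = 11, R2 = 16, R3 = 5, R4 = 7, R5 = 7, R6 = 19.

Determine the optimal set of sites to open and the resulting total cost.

For any fixed open set, each sensor cluster goes to its cheapest open site; total = fixed + service.
{Sutton, Dover}: R1→Sutton 4·11=44, R2→Sutton 8·16=128, R3→Dover 11·5=55, R4→Dover 2·7=14, R5→Sutton 4·7=28, R6→Sutton 3·19=57. Service 326; fixed 183; total 509.
{Sutton}: R1→Sutton 4·11=44, R2→Sutton 8·16=128, R3→Sutton 15·5=75, R4→Sutton 14·7=98, R5→Sutton 4·7=28, R6→Sutton 3·19=57. Service 430; fixed 87; total 517.
{Sutton, Upton}: service 331 + fixed 188 = 519
{Sutton, Kent, Dover, Upton}: service 315 + fixed 391 = 706
No other subset beats 509.

Open Sutton and Dover; minimum total cost 509.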